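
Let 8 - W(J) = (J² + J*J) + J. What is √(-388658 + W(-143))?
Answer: I*√429405 ≈ 655.29*I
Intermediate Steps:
W(J) = 8 - J - 2*J² (W(J) = 8 - ((J² + J*J) + J) = 8 - ((J² + J²) + J) = 8 - (2*J² + J) = 8 - (J + 2*J²) = 8 + (-J - 2*J²) = 8 - J - 2*J²)
√(-388658 + W(-143)) = √(-388658 + (8 - 1*(-143) - 2*(-143)²)) = √(-388658 + (8 + 143 - 2*20449)) = √(-388658 + (8 + 143 - 40898)) = √(-388658 - 40747) = √(-429405) = I*√429405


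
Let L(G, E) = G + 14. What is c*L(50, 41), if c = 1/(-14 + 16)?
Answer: 32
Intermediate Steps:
L(G, E) = 14 + G
c = ½ (c = 1/2 = ½ ≈ 0.50000)
c*L(50, 41) = (14 + 50)/2 = (½)*64 = 32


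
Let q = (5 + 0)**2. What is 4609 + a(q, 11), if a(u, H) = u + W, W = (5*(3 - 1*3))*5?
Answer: 4634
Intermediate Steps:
W = 0 (W = (5*(3 - 3))*5 = (5*0)*5 = 0*5 = 0)
q = 25 (q = 5**2 = 25)
a(u, H) = u (a(u, H) = u + 0 = u)
4609 + a(q, 11) = 4609 + 25 = 4634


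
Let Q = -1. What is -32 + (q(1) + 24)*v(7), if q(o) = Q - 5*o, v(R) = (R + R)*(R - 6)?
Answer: 220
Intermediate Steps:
v(R) = 2*R*(-6 + R) (v(R) = (2*R)*(-6 + R) = 2*R*(-6 + R))
q(o) = -1 - 5*o
-32 + (q(1) + 24)*v(7) = -32 + ((-1 - 5*1) + 24)*(2*7*(-6 + 7)) = -32 + ((-1 - 5) + 24)*(2*7*1) = -32 + (-6 + 24)*14 = -32 + 18*14 = -32 + 252 = 220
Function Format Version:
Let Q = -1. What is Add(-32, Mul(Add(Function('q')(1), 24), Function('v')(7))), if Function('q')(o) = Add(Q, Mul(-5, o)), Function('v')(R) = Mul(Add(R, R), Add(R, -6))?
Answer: 220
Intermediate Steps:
Function('v')(R) = Mul(2, R, Add(-6, R)) (Function('v')(R) = Mul(Mul(2, R), Add(-6, R)) = Mul(2, R, Add(-6, R)))
Function('q')(o) = Add(-1, Mul(-5, o))
Add(-32, Mul(Add(Function('q')(1), 24), Function('v')(7))) = Add(-32, Mul(Add(Add(-1, Mul(-5, 1)), 24), Mul(2, 7, Add(-6, 7)))) = Add(-32, Mul(Add(Add(-1, -5), 24), Mul(2, 7, 1))) = Add(-32, Mul(Add(-6, 24), 14)) = Add(-32, Mul(18, 14)) = Add(-32, 252) = 220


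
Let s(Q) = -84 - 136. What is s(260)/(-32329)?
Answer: 20/2939 ≈ 0.0068050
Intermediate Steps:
s(Q) = -220
s(260)/(-32329) = -220/(-32329) = -220*(-1/32329) = 20/2939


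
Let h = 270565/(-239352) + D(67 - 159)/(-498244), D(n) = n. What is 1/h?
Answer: -29813924472/33696341869 ≈ -0.88478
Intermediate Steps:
h = -33696341869/29813924472 (h = 270565/(-239352) + (67 - 159)/(-498244) = 270565*(-1/239352) - 92*(-1/498244) = -270565/239352 + 23/124561 = -33696341869/29813924472 ≈ -1.1302)
1/h = 1/(-33696341869/29813924472) = -29813924472/33696341869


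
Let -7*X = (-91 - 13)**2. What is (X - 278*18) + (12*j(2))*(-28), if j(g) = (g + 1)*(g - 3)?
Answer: -38788/7 ≈ -5541.1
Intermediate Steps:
j(g) = (1 + g)*(-3 + g)
X = -10816/7 (X = -(-91 - 13)**2/7 = -1/7*(-104)**2 = -1/7*10816 = -10816/7 ≈ -1545.1)
(X - 278*18) + (12*j(2))*(-28) = (-10816/7 - 278*18) + (12*(-3 + 2**2 - 2*2))*(-28) = (-10816/7 - 5004) + (12*(-3 + 4 - 4))*(-28) = -45844/7 + (12*(-3))*(-28) = -45844/7 - 36*(-28) = -45844/7 + 1008 = -38788/7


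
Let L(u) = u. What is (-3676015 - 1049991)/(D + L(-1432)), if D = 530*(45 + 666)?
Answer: -2363003/187699 ≈ -12.589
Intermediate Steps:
D = 376830 (D = 530*711 = 376830)
(-3676015 - 1049991)/(D + L(-1432)) = (-3676015 - 1049991)/(376830 - 1432) = -4726006/375398 = -4726006*1/375398 = -2363003/187699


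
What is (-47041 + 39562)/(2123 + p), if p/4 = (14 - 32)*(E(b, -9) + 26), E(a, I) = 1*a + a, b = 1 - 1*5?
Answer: -7479/827 ≈ -9.0435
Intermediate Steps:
b = -4 (b = 1 - 5 = -4)
E(a, I) = 2*a (E(a, I) = a + a = 2*a)
p = -1296 (p = 4*((14 - 32)*(2*(-4) + 26)) = 4*(-18*(-8 + 26)) = 4*(-18*18) = 4*(-324) = -1296)
(-47041 + 39562)/(2123 + p) = (-47041 + 39562)/(2123 - 1296) = -7479/827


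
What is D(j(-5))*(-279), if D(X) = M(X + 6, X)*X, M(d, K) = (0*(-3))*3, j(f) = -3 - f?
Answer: 0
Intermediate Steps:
M(d, K) = 0 (M(d, K) = 0*3 = 0)
D(X) = 0 (D(X) = 0*X = 0)
D(j(-5))*(-279) = 0*(-279) = 0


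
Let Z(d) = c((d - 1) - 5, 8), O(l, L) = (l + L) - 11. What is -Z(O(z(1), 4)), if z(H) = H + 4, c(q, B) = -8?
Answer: 8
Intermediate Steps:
z(H) = 4 + H
O(l, L) = -11 + L + l (O(l, L) = (L + l) - 11 = -11 + L + l)
Z(d) = -8
-Z(O(z(1), 4)) = -1*(-8) = 8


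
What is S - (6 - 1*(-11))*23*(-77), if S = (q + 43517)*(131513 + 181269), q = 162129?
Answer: 64322397279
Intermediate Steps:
S = 64322367172 (S = (162129 + 43517)*(131513 + 181269) = 205646*312782 = 64322367172)
S - (6 - 1*(-11))*23*(-77) = 64322367172 - (6 - 1*(-11))*23*(-77) = 64322367172 - (6 + 11)*23*(-77) = 64322367172 - 17*23*(-77) = 64322367172 - 391*(-77) = 64322367172 - 1*(-30107) = 64322367172 + 30107 = 64322397279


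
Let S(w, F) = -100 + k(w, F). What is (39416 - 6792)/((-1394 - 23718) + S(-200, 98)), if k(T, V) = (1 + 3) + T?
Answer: -2039/1588 ≈ -1.2840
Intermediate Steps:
k(T, V) = 4 + T
S(w, F) = -96 + w (S(w, F) = -100 + (4 + w) = -96 + w)
(39416 - 6792)/((-1394 - 23718) + S(-200, 98)) = (39416 - 6792)/((-1394 - 23718) + (-96 - 200)) = 32624/(-25112 - 296) = 32624/(-25408) = 32624*(-1/25408) = -2039/1588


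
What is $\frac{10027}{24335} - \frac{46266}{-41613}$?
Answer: $\frac{46761717}{30686435} \approx 1.5239$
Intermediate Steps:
$\frac{10027}{24335} - \frac{46266}{-41613} = 10027 \cdot \frac{1}{24335} - - \frac{1402}{1261} = \frac{10027}{24335} + \frac{1402}{1261} = \frac{46761717}{30686435}$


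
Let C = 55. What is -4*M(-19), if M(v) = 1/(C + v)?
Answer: -1/9 ≈ -0.11111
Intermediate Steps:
M(v) = 1/(55 + v)
-4*M(-19) = -4/(55 - 19) = -4/36 = -4*1/36 = -1/9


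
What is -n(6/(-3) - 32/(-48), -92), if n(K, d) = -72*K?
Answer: -96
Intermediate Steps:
-n(6/(-3) - 32/(-48), -92) = -(-72)*(6/(-3) - 32/(-48)) = -(-72)*(6*(-1/3) - 32*(-1/48)) = -(-72)*(-2 + 2/3) = -(-72)*(-4)/3 = -1*96 = -96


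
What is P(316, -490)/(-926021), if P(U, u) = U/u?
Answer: 158/226875145 ≈ 6.9642e-7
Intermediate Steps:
P(316, -490)/(-926021) = (316/(-490))/(-926021) = (316*(-1/490))*(-1/926021) = -158/245*(-1/926021) = 158/226875145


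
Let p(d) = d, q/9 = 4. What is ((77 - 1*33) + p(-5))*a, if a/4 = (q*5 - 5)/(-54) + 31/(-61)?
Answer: -321074/549 ≈ -584.83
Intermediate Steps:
q = 36 (q = 9*4 = 36)
a = -24698/1647 (a = 4*((36*5 - 5)/(-54) + 31/(-61)) = 4*((180 - 5)*(-1/54) + 31*(-1/61)) = 4*(175*(-1/54) - 31/61) = 4*(-175/54 - 31/61) = 4*(-12349/3294) = -24698/1647 ≈ -14.996)
((77 - 1*33) + p(-5))*a = ((77 - 1*33) - 5)*(-24698/1647) = ((77 - 33) - 5)*(-24698/1647) = (44 - 5)*(-24698/1647) = 39*(-24698/1647) = -321074/549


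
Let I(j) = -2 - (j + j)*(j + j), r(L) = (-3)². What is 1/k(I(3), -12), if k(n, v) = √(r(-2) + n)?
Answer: -I*√29/29 ≈ -0.1857*I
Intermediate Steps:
r(L) = 9
I(j) = -2 - 4*j² (I(j) = -2 - 2*j*2*j = -2 - 4*j²)
k(n, v) = √(9 + n)
1/k(I(3), -12) = 1/(√(9 + (-2 - 4*3²))) = 1/(√(9 + (-2 - 4*9))) = 1/(√(9 + (-2 - 36))) = 1/(√(9 - 38)) = 1/(√(-29)) = 1/(I*√29) = -I*√29/29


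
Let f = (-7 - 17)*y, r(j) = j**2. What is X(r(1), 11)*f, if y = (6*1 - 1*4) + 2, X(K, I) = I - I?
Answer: 0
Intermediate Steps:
X(K, I) = 0
y = 4 (y = (6 - 4) + 2 = 2 + 2 = 4)
f = -96 (f = (-7 - 17)*4 = -24*4 = -96)
X(r(1), 11)*f = 0*(-96) = 0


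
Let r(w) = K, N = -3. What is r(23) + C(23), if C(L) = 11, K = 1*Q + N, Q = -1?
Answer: 7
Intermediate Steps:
K = -4 (K = 1*(-1) - 3 = -1 - 3 = -4)
r(w) = -4
r(23) + C(23) = -4 + 11 = 7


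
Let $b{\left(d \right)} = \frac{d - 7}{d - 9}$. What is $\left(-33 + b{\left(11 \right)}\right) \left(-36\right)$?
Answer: $1116$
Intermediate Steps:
$b{\left(d \right)} = \frac{-7 + d}{-9 + d}$
$\left(-33 + b{\left(11 \right)}\right) \left(-36\right) = \left(-33 + \frac{-7 + 11}{-9 + 11}\right) \left(-36\right) = \left(-33 + \frac{1}{2} \cdot 4\right) \left(-36\right) = \left(-33 + 2\right) \left(-36\right) = \left(-31\right) \left(-36\right) = 1116$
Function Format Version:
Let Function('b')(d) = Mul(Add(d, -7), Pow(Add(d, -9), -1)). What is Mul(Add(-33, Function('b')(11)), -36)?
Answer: 1116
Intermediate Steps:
Function('b')(d) = Mul(Pow(Add(-9, d), -1), Add(-7, d)) (Function('b')(d) = Mul(Add(-7, d), Pow(Add(-9, d), -1)) = Mul(Pow(Add(-9, d), -1), Add(-7, d)))
Mul(Add(-33, Function('b')(11)), -36) = Mul(Add(-33, Mul(Pow(Add(-9, 11), -1), Add(-7, 11))), -36) = Mul(Add(-33, Mul(Pow(2, -1), 4)), -36) = Mul(Add(-33, Mul(Rational(1, 2), 4)), -36) = Mul(Add(-33, 2), -36) = Mul(-31, -36) = 1116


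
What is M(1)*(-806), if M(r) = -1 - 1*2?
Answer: 2418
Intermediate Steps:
M(r) = -3 (M(r) = -1 - 2 = -3)
M(1)*(-806) = -3*(-806) = 2418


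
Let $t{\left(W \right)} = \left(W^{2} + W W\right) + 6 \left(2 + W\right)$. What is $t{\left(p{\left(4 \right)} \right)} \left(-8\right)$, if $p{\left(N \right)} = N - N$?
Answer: $-96$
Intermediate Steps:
$p{\left(N \right)} = 0$
$t{\left(W \right)} = 12 + 2 W^{2} + 6 W$ ($t{\left(W \right)} = \left(W^{2} + W^{2}\right) + \left(12 + 6 W\right) = 2 W^{2} + \left(12 + 6 W\right) = 12 + 2 W^{2} + 6 W$)
$t{\left(p{\left(4 \right)} \right)} \left(-8\right) = \left(12 + 2 \cdot 0^{2} + 6 \cdot 0\right) \left(-8\right) = \left(12 + 2 \cdot 0 + 0\right) \left(-8\right) = \left(12 + 0 + 0\right) \left(-8\right) = 12 \left(-8\right) = -96$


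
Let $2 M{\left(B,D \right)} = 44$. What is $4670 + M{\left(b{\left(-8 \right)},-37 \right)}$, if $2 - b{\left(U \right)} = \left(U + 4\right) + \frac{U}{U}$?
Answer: $4692$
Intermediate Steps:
$b{\left(U \right)} = -3 - U$ ($b{\left(U \right)} = 2 - \left(\left(U + 4\right) + \frac{U}{U}\right) = 2 - \left(\left(4 + U\right) + 1\right) = 2 - \left(5 + U\right) = -3 - U$)
$M{\left(B,D \right)} = 22$ ($M{\left(B,D \right)} = \frac{1}{2} \cdot 44 = 22$)
$4670 + M{\left(b{\left(-8 \right)},-37 \right)} = 4670 + 22 = 4692$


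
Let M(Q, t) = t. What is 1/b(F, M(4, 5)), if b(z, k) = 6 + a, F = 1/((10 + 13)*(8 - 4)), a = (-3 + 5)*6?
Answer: 1/18 ≈ 0.055556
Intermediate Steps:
a = 12 (a = 2*6 = 12)
F = 1/92 (F = 1/(23*4) = 1/92 ≈ 0.010870)
b(z, k) = 18 (b(z, k) = 6 + 12 = 18)
1/b(F, M(4, 5)) = 1/18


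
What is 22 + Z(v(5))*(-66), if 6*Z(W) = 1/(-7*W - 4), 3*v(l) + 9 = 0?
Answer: 363/17 ≈ 21.353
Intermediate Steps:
v(l) = -3 (v(l) = -3 + (⅓)*0 = -3 + 0 = -3)
Z(W) = 1/(6*(-4 - 7*W)) (Z(W) = 1/(6*(-7*W - 4)) = 1/(6*(-4 - 7*W)))
22 + Z(v(5))*(-66) = 22 - 1/(24 + 42*(-3))*(-66) = 22 - 1/(24 - 126)*(-66) = 22 - 1/(-102)*(-66) = 22 - 1*(-1/102)*(-66) = 22 + (1/102)*(-66) = 22 - 11/17 = 363/17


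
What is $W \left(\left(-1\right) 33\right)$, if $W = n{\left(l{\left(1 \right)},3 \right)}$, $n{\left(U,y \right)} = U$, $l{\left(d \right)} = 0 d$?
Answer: $0$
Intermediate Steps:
$l{\left(d \right)} = 0$
$W = 0$
$W \left(\left(-1\right) 33\right) = 0 \left(\left(-1\right) 33\right) = 0 \left(-33\right) = 0$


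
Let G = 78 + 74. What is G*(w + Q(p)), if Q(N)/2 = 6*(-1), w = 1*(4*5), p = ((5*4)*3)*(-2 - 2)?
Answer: 1216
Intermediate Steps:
p = -240 (p = (20*3)*(-4) = 60*(-4) = -240)
G = 152
w = 20 (w = 1*20 = 20)
Q(N) = -12 (Q(N) = 2*(6*(-1)) = 2*(-6) = -12)
G*(w + Q(p)) = 152*(20 - 12) = 152*8 = 1216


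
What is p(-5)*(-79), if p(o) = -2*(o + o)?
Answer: -1580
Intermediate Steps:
p(o) = -4*o
p(-5)*(-79) = -4*(-5)*(-79) = 20*(-79) = -1580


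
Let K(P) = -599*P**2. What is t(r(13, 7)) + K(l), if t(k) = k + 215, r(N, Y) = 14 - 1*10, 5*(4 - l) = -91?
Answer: -7374804/25 ≈ -2.9499e+5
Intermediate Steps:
l = 111/5 (l = 4 - 1/5*(-91) = 4 + 91/5 = 111/5 ≈ 22.200)
r(N, Y) = 4 (r(N, Y) = 14 - 10 = 4)
t(k) = 215 + k
t(r(13, 7)) + K(l) = (215 + 4) - 599*(111/5)**2 = 219 - 599*12321/25 = 219 - 7380279/25 = -7374804/25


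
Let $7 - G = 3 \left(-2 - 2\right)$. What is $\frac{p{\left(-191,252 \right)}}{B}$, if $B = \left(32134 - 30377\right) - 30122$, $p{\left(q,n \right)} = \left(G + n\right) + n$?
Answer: $- \frac{523}{28365} \approx -0.018438$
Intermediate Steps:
$G = 19$ ($G = 7 - 3 \left(-2 - 2\right) = 7 - 3 \left(-4\right) = 7 - -12 = 7 + 12 = 19$)
$p{\left(q,n \right)} = 19 + 2 n$ ($p{\left(q,n \right)} = \left(19 + n\right) + n = 19 + 2 n$)
$B = -28365$ ($B = 1757 - 30122 = -28365$)
$\frac{p{\left(-191,252 \right)}}{B} = \frac{19 + 2 \cdot 252}{-28365} = \left(19 + 504\right) \left(- \frac{1}{28365}\right) = 523 \left(- \frac{1}{28365}\right) = - \frac{523}{28365}$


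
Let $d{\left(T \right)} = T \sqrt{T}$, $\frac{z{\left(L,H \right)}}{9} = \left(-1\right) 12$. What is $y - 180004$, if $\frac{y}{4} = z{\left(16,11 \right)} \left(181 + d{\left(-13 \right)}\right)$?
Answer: $-258196 + 5616 i \sqrt{13} \approx -2.582 \cdot 10^{5} + 20249.0 i$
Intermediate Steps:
$z{\left(L,H \right)} = -108$ ($z{\left(L,H \right)} = 9 \left(\left(-1\right) 12\right) = 9 \left(-12\right) = -108$)
$d{\left(T \right)} = T^{\frac{3}{2}}$
$y = -78192 + 5616 i \sqrt{13}$ ($y = 4 \left(- 108 \left(181 + \left(-13\right)^{\frac{3}{2}}\right)\right) = 4 \left(- 108 \left(181 - 13 i \sqrt{13}\right)\right) = 4 \left(-19548 + 1404 i \sqrt{13}\right) = -78192 + 5616 i \sqrt{13} \approx -78192.0 + 20249.0 i$)
$y - 180004 = \left(-78192 + 5616 i \sqrt{13}\right) - 180004 = -258196 + 5616 i \sqrt{13}$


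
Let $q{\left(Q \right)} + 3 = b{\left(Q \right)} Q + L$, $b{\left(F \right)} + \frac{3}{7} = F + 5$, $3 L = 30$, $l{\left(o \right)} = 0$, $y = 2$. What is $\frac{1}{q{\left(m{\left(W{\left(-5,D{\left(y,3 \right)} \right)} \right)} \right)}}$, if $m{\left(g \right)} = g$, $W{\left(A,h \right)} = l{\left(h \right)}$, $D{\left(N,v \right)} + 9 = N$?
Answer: $\frac{1}{7} \approx 0.14286$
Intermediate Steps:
$D{\left(N,v \right)} = -9 + N$
$L = 10$ ($L = \frac{1}{3} \cdot 30 = 10$)
$b{\left(F \right)} = \frac{32}{7} + F$ ($b{\left(F \right)} = - \frac{3}{7} + \left(F + 5\right) = - \frac{3}{7} + \left(5 + F\right) = \frac{32}{7} + F$)
$W{\left(A,h \right)} = 0$
$q{\left(Q \right)} = 7 + Q \left(\frac{32}{7} + Q\right)$ ($q{\left(Q \right)} = -3 + \left(\left(\frac{32}{7} + Q\right) Q + 10\right) = -3 + \left(Q \left(\frac{32}{7} + Q\right) + 10\right) = -3 + \left(10 + Q \left(\frac{32}{7} + Q\right)\right) = 7 + Q \left(\frac{32}{7} + Q\right)$)
$\frac{1}{q{\left(m{\left(W{\left(-5,D{\left(y,3 \right)} \right)} \right)} \right)}} = \frac{1}{7 + \frac{1}{7} \cdot 0 \left(32 + 7 \cdot 0\right)} = \frac{1}{7 + \frac{1}{7} \cdot 0 \left(32 + 0\right)} = \frac{1}{7 + \frac{1}{7} \cdot 0 \cdot 32} = \frac{1}{7 + 0} = \frac{1}{7}$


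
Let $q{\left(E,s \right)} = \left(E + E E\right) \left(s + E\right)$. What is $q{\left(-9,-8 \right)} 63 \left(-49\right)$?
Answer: $3778488$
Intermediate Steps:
$q{\left(E,s \right)} = \left(E + s\right) \left(E + E^{2}\right)$ ($q{\left(E,s \right)} = \left(E + E^{2}\right) \left(E + s\right) = \left(E + s\right) \left(E + E^{2}\right)$)
$q{\left(-9,-8 \right)} 63 \left(-49\right) = - 9 \left(-9 - 8 + \left(-9\right)^{2} - -72\right) 63 \left(-49\right) = - 9 \left(-9 - 8 + 81 + 72\right) 63 \left(-49\right) = \left(-9\right) 136 \cdot 63 \left(-49\right) = \left(-1224\right) 63 \left(-49\right) = \left(-77112\right) \left(-49\right) = 3778488$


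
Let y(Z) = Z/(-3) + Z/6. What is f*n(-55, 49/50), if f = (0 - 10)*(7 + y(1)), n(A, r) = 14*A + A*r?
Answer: 337799/6 ≈ 56300.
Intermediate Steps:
y(Z) = -Z/6 (y(Z) = Z*(-⅓) + Z*(⅙) = -Z/3 + Z/6 = -Z/6)
f = -205/3 (f = (0 - 10)*(7 - ⅙*1) = -10*(7 - ⅙) = -10*41/6 = -205/3 ≈ -68.333)
f*n(-55, 49/50) = -(-11275)*(14 + 49/50)/3 = -(-11275)*749/(3*50) = -205/3*(-8239/10) = 337799/6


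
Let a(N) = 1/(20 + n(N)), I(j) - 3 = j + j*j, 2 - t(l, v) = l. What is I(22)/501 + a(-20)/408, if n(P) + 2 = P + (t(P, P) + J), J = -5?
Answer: 1038527/1022040 ≈ 1.0161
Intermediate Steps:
t(l, v) = 2 - l
I(j) = 3 + j + j**2 (I(j) = 3 + (j + j*j) = 3 + (j + j**2) = 3 + j + j**2)
n(P) = -5 (n(P) = -2 + (P + ((2 - P) - 5)) = -2 + (P + (-3 - P)) = -2 - 3 = -5)
a(N) = 1/15 (a(N) = 1/(20 - 5) = 1/15)
I(22)/501 + a(-20)/408 = (3 + 22 + 22**2)/501 + (1/15)/408 = (3 + 22 + 484)*(1/501) + (1/15)*(1/408) = 509*(1/501) + 1/6120 = 509/501 + 1/6120 = 1038527/1022040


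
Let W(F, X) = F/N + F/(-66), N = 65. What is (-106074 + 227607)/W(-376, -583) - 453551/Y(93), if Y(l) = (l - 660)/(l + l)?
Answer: -6283356487/5076 ≈ -1.2379e+6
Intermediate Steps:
Y(l) = (-660 + l)/(2*l) (Y(l) = (-660 + l)/((2*l)) = (-660 + l)*(1/(2*l)) = (-660 + l)/(2*l))
W(F, X) = F/4290 (W(F, X) = F/65 + F/(-66) = F*(1/65) + F*(-1/66) = F/65 - F/66 = F/4290)
(-106074 + 227607)/W(-376, -583) - 453551/Y(93) = (-106074 + 227607)/(((1/4290)*(-376))) - 453551*186/(-660 + 93) = 121533/(-188/2145) - 453551/((½)*(1/93)*(-567)) = 121533*(-2145/188) - 453551/(-189/62) = -260688285/188 - 453551*(-62/189) = -260688285/188 + 4017166/27 = -6283356487/5076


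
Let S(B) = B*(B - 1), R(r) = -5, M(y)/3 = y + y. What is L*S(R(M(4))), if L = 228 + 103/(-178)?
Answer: 607215/89 ≈ 6822.6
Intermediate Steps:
M(y) = 6*y (M(y) = 3*(y + y) = 3*(2*y) = 6*y)
S(B) = B*(-1 + B)
L = 40481/178 (L = 228 + 103*(-1/178) = 228 - 103/178 = 40481/178 ≈ 227.42)
L*S(R(M(4))) = 40481*(-5*(-1 - 5))/178 = 40481*(-5*(-6))/178 = (40481/178)*30 = 607215/89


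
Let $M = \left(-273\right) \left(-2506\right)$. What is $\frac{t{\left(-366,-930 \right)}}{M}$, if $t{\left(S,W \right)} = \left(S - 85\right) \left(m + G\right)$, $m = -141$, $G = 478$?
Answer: $- \frac{151987}{684138} \approx -0.22216$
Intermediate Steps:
$t{\left(S,W \right)} = -28645 + 337 S$ ($t{\left(S,W \right)} = \left(S - 85\right) \left(-141 + 478\right) = \left(-85 + S\right) 337 = -28645 + 337 S$)
$M = 684138$
$\frac{t{\left(-366,-930 \right)}}{M} = \frac{-28645 + 337 \left(-366\right)}{684138} = \left(-28645 - 123342\right) \frac{1}{684138} = \left(-151987\right) \frac{1}{684138} = - \frac{151987}{684138}$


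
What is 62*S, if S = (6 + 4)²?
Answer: 6200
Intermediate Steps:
S = 100 (S = 10² = 100)
62*S = 62*100 = 6200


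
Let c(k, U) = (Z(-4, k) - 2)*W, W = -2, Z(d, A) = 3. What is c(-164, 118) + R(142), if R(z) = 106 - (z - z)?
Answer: 104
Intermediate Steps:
c(k, U) = -2 (c(k, U) = (3 - 2)*(-2) = 1*(-2) = -2)
R(z) = 106 (R(z) = 106 - 1*0 = 106 + 0 = 106)
c(-164, 118) + R(142) = -2 + 106 = 104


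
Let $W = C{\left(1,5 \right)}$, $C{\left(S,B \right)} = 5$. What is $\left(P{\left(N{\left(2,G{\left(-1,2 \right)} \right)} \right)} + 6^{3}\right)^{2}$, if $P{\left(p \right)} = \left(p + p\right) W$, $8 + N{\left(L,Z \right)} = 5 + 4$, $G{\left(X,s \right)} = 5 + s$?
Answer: $51076$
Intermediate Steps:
$W = 5$
$N{\left(L,Z \right)} = 1$ ($N{\left(L,Z \right)} = -8 + \left(5 + 4\right) = -8 + 9 = 1$)
$P{\left(p \right)} = 10 p$ ($P{\left(p \right)} = \left(p + p\right) 5 = 2 p 5 = 10 p$)
$\left(P{\left(N{\left(2,G{\left(-1,2 \right)} \right)} \right)} + 6^{3}\right)^{2} = \left(10 \cdot 1 + 6^{3}\right)^{2} = \left(10 + 216\right)^{2} = 226^{2} = 51076$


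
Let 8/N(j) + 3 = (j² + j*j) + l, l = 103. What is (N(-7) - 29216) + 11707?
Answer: -1733387/99 ≈ -17509.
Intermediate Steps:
N(j) = 8/(100 + 2*j²) (N(j) = 8/(-3 + ((j² + j*j) + 103)) = 8/(-3 + ((j² + j²) + 103)) = 8/(-3 + (2*j² + 103)) = 8/(-3 + (103 + 2*j²)) = 8/(100 + 2*j²))
(N(-7) - 29216) + 11707 = (4/(50 + (-7)²) - 29216) + 11707 = (4/(50 + 49) - 29216) + 11707 = (4/99 - 29216) + 11707 = -2892380/99 + 11707 = -1733387/99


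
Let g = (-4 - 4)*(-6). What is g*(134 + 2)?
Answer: 6528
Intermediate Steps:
g = 48 (g = -8*(-6) = 48)
g*(134 + 2) = 48*(134 + 2) = 48*136 = 6528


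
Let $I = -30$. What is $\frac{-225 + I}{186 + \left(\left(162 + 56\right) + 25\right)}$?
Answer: $- \frac{85}{143} \approx -0.59441$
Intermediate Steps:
$\frac{-225 + I}{186 + \left(\left(162 + 56\right) + 25\right)} = \frac{-225 - 30}{186 + \left(\left(162 + 56\right) + 25\right)} = - \frac{255}{186 + \left(218 + 25\right)} = - \frac{255}{186 + 243} = - \frac{255}{429} = \left(-255\right) \frac{1}{429} = - \frac{85}{143}$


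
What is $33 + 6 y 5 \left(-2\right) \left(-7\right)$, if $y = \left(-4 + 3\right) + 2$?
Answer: $453$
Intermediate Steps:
$y = 1$ ($y = -1 + 2 = 1$)
$33 + 6 y 5 \left(-2\right) \left(-7\right) = 33 + 6 \cdot 1 \cdot 5 \left(-2\right) \left(-7\right) = 33 + 6 \left(-10\right) \left(-7\right) = 33 - -420 = 33 + 420 = 453$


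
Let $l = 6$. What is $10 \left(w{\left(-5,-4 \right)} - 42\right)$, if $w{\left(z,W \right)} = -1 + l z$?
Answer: $-730$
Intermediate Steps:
$w{\left(z,W \right)} = -1 + 6 z$
$10 \left(w{\left(-5,-4 \right)} - 42\right) = 10 \left(\left(-1 + 6 \left(-5\right)\right) - 42\right) = 10 \left(\left(-1 - 30\right) - 42\right) = 10 \left(-31 - 42\right) = 10 \left(-73\right) = -730$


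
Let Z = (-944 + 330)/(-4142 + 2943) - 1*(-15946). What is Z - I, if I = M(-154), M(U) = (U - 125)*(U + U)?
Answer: -83912600/1199 ≈ -69986.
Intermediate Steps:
M(U) = 2*U*(-125 + U) (M(U) = (-125 + U)*(2*U) = 2*U*(-125 + U))
I = 85932 (I = 2*(-154)*(-125 - 154) = 2*(-154)*(-279) = 85932)
Z = 19119868/1199 (Z = -614/(-1199) + 15946 = -614*(-1/1199) + 15946 = 614/1199 + 15946 = 19119868/1199 ≈ 15947.)
Z - I = 19119868/1199 - 1*85932 = 19119868/1199 - 85932 = -83912600/1199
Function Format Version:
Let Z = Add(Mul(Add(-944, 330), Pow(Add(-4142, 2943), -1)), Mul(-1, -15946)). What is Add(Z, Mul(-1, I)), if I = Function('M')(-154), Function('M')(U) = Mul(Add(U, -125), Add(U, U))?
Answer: Rational(-83912600, 1199) ≈ -69986.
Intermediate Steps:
Function('M')(U) = Mul(2, U, Add(-125, U)) (Function('M')(U) = Mul(Add(-125, U), Mul(2, U)) = Mul(2, U, Add(-125, U)))
I = 85932 (I = Mul(2, -154, Add(-125, -154)) = Mul(2, -154, -279) = 85932)
Z = Rational(19119868, 1199) (Z = Add(Mul(-614, Pow(-1199, -1)), 15946) = Add(Mul(-614, Rational(-1, 1199)), 15946) = Add(Rational(614, 1199), 15946) = Rational(19119868, 1199) ≈ 15947.)
Add(Z, Mul(-1, I)) = Add(Rational(19119868, 1199), Mul(-1, 85932)) = Add(Rational(19119868, 1199), -85932) = Rational(-83912600, 1199)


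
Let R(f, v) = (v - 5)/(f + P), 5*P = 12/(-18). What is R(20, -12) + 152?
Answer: 45041/298 ≈ 151.14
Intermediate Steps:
P = -2/15 (P = (12/(-18))/5 = (12*(-1/18))/5 = (⅕)*(-⅔) = -2/15 ≈ -0.13333)
R(f, v) = (-5 + v)/(-2/15 + f) (R(f, v) = (v - 5)/(f - 2/15) = (-5 + v)/(-2/15 + f))
R(20, -12) + 152 = 15*(-5 - 12)/(-2 + 15*20) + 152 = 15*(-17)/(-2 + 300) + 152 = 15*(-17)/298 + 152 = 15*(1/298)*(-17) + 152 = -255/298 + 152 = 45041/298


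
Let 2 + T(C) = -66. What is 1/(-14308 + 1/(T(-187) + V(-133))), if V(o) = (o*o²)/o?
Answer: -17621/252121267 ≈ -6.9891e-5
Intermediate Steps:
V(o) = o² (V(o) = o³/o = o²)
T(C) = -68 (T(C) = -2 - 66 = -68)
1/(-14308 + 1/(T(-187) + V(-133))) = 1/(-14308 + 1/(-68 + (-133)²)) = 1/(-14308 + 1/(-68 + 17689)) = 1/(-14308 + 1/17621) = 1/(-252121267/17621) = -17621/252121267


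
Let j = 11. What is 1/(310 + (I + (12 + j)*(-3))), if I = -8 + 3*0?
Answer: 1/233 ≈ 0.0042918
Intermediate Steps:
I = -8 (I = -8 + 0 = -8)
1/(310 + (I + (12 + j)*(-3))) = 1/(310 + (-8 + (12 + 11)*(-3))) = 1/(310 + (-8 + 23*(-3))) = 1/(310 + (-8 - 69)) = 1/(310 - 77) = 1/233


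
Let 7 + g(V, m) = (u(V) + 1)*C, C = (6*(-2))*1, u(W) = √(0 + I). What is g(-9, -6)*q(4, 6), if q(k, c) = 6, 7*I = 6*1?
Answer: -114 - 72*√42/7 ≈ -180.66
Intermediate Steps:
I = 6/7 (I = (6*1)/7 = (⅐)*6 = 6/7 ≈ 0.85714)
u(W) = √42/7 (u(W) = √(0 + 6/7) = √(6/7) = √42/7)
C = -12 (C = -12*1 = -12)
g(V, m) = -19 - 12*√42/7 (g(V, m) = -7 + (√42/7 + 1)*(-12) = -7 + (1 + √42/7)*(-12) = -7 + (-12 - 12*√42/7) = -19 - 12*√42/7)
g(-9, -6)*q(4, 6) = (-19 - 12*√42/7)*6 = -114 - 72*√42/7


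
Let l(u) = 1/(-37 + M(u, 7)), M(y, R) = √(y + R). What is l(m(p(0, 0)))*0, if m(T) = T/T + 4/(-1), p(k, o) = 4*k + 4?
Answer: 0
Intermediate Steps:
M(y, R) = √(R + y)
p(k, o) = 4 + 4*k
m(T) = -3 (m(T) = 1 + 4*(-1) = 1 - 4 = -3)
l(u) = 1/(-37 + √(7 + u))
l(m(p(0, 0)))*0 = 0/(-37 + √(7 - 3)) = 0/(-37 + √4) = 0/(-37 + 2) = 0/(-35) = -1/35*0 = 0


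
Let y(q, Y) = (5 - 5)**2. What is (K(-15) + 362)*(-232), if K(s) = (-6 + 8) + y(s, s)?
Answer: -84448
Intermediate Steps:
y(q, Y) = 0 (y(q, Y) = 0**2 = 0)
K(s) = 2 (K(s) = (-6 + 8) + 0 = 2 + 0 = 2)
(K(-15) + 362)*(-232) = (2 + 362)*(-232) = 364*(-232) = -84448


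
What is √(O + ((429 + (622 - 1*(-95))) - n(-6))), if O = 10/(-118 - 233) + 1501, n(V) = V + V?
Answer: √36398661/117 ≈ 51.565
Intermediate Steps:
n(V) = 2*V
O = 526841/351 (O = 10/(-351) + 1501 = -1/351*10 + 1501 = -10/351 + 1501 = 526841/351 ≈ 1501.0)
√(O + ((429 + (622 - 1*(-95))) - n(-6))) = √(526841/351 + ((429 + (622 - 1*(-95))) - 2*(-6))) = √(526841/351 + ((429 + (622 + 95)) - 1*(-12))) = √(526841/351 + ((429 + 717) + 12)) = √(526841/351 + (1146 + 12)) = √(526841/351 + 1158) = √(933299/351) = √36398661/117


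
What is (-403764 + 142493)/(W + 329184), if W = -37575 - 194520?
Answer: -261271/97089 ≈ -2.6910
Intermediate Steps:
W = -232095
(-403764 + 142493)/(W + 329184) = (-403764 + 142493)/(-232095 + 329184) = -261271/97089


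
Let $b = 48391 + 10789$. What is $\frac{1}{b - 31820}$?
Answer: $\frac{1}{27360} \approx 3.655 \cdot 10^{-5}$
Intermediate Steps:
$b = 59180$
$\frac{1}{b - 31820} = \frac{1}{59180 - 31820} = \frac{1}{27360}$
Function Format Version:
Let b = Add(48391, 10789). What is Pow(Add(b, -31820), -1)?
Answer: Rational(1, 27360) ≈ 3.6550e-5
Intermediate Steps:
b = 59180
Pow(Add(b, -31820), -1) = Pow(Add(59180, -31820), -1) = Pow(27360, -1) = Rational(1, 27360)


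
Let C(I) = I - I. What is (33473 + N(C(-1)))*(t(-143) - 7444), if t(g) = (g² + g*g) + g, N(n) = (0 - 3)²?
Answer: 1115318902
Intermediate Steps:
C(I) = 0
N(n) = 9 (N(n) = (-3)² = 9)
t(g) = g + 2*g² (t(g) = (g² + g²) + g = 2*g² + g = g + 2*g²)
(33473 + N(C(-1)))*(t(-143) - 7444) = (33473 + 9)*(-143*(1 + 2*(-143)) - 7444) = 33482*(-143*(1 - 286) - 7444) = 33482*(-143*(-285) - 7444) = 33482*(40755 - 7444) = 33482*33311 = 1115318902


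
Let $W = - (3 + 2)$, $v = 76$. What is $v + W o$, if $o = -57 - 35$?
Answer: $536$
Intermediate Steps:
$o = -92$
$W = -5$ ($W = \left(-1\right) 5 = -5$)
$v + W o = 76 - -460 = 76 + 460 = 536$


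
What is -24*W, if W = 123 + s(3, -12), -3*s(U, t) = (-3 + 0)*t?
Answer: -2664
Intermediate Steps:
s(U, t) = t (s(U, t) = -(-3 + 0)*t/3 = -(-1)*t = t)
W = 111 (W = 123 - 12 = 111)
-24*W = -24*111 = -2664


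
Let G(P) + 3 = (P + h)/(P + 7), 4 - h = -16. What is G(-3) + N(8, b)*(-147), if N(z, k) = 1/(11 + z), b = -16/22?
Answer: -493/76 ≈ -6.4868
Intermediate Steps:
h = 20 (h = 4 - 1*(-16) = 4 + 16 = 20)
G(P) = -3 + (20 + P)/(7 + P) (G(P) = -3 + (P + 20)/(P + 7) = -3 + (20 + P)/(7 + P))
b = -8/11 (b = -16*1/22 = -8/11 ≈ -0.72727)
G(-3) + N(8, b)*(-147) = (-1 - 2*(-3))/(7 - 3) - 147/(11 + 8) = (-1 + 6)/4 - 147/19 = (¼)*5 + (1/19)*(-147) = 5/4 - 147/19 = -493/76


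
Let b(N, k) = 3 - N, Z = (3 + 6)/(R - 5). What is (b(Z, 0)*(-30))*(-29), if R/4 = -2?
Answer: 41760/13 ≈ 3212.3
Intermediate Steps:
R = -8 (R = 4*(-2) = -8)
Z = -9/13 (Z = (3 + 6)/(-8 - 5) = 9/(-13) = 9*(-1/13) = -9/13 ≈ -0.69231)
(b(Z, 0)*(-30))*(-29) = ((3 - 1*(-9/13))*(-30))*(-29) = ((3 + 9/13)*(-30))*(-29) = ((48/13)*(-30))*(-29) = -1440/13*(-29) = 41760/13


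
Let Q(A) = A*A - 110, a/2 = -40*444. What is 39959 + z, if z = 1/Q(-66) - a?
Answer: 320483835/4246 ≈ 75479.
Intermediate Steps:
a = -35520 (a = 2*(-40*444) = 2*(-17760) = -35520)
Q(A) = -110 + A**2 (Q(A) = A**2 - 110 = -110 + A**2)
z = 150817921/4246 (z = 1/(-110 + (-66)**2) - 1*(-35520) = 1/(-110 + 4356) + 35520 = 1/4246 + 35520 = 150817921/4246 ≈ 35520.)
39959 + z = 39959 + 150817921/4246 = 320483835/4246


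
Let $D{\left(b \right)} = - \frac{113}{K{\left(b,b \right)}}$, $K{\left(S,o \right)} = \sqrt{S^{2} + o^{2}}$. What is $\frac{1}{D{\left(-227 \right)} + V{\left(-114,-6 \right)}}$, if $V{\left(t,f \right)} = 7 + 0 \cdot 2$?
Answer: $\frac{721406}{5037073} + \frac{25651 \sqrt{2}}{5037073} \approx 0.15042$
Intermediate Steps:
$V{\left(t,f \right)} = 7$ ($V{\left(t,f \right)} = 7 + 0 = 7$)
$D{\left(b \right)} = - \frac{113 \sqrt{2}}{2 \sqrt{b^{2}}}$ ($D{\left(b \right)} = - \frac{113}{\sqrt{b^{2} + b^{2}}} = - \frac{113}{\sqrt{2 b^{2}}} = - \frac{113}{\sqrt{2} \sqrt{b^{2}}} = - 113 \frac{\sqrt{2}}{2 \sqrt{b^{2}}} = - \frac{113 \sqrt{2}}{2 \sqrt{b^{2}}}$)
$\frac{1}{D{\left(-227 \right)} + V{\left(-114,-6 \right)}} = \frac{1}{- \frac{113 \sqrt{2}}{2 \cdot 227} + 7} = \frac{1}{\left(- \frac{113}{2}\right) \sqrt{2} \cdot \frac{1}{227} + 7} = \frac{1}{- \frac{113 \sqrt{2}}{454} + 7} = \frac{1}{7 - \frac{113 \sqrt{2}}{454}}$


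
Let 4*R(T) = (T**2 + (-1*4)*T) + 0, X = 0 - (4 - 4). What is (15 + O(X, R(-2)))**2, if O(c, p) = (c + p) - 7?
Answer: 121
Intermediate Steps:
X = 0 (X = 0 - 1*0 = 0 + 0 = 0)
R(T) = -T + T**2/4 (R(T) = ((T**2 + (-1*4)*T) + 0)/4 = ((T**2 - 4*T) + 0)/4 = (T**2 - 4*T)/4 = -T + T**2/4)
O(c, p) = -7 + c + p
(15 + O(X, R(-2)))**2 = (15 + (-7 + 0 + (1/4)*(-2)*(-4 - 2)))**2 = (15 + (-7 + 0 + (1/4)*(-2)*(-6)))**2 = (15 + (-7 + 0 + 3))**2 = (15 - 4)**2 = 11**2 = 121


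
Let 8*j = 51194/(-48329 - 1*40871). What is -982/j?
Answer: 350377600/25597 ≈ 13688.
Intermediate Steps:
j = -25597/356800 (j = (51194/(-48329 - 1*40871))/8 = (51194/(-48329 - 40871))/8 = (51194/(-89200))/8 = (51194*(-1/89200))/8 = (1/8)*(-25597/44600) = -25597/356800 ≈ -0.071741)
-982/j = -982/(-25597/356800) = -982*(-356800/25597) = 350377600/25597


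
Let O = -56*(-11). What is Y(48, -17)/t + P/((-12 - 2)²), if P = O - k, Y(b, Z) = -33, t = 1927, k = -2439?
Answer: 5880517/377692 ≈ 15.570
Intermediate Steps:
O = 616
P = 3055 (P = 616 - 1*(-2439) = 616 + 2439 = 3055)
Y(48, -17)/t + P/((-12 - 2)²) = -33/1927 + 3055/((-12 - 2)²) = -33*1/1927 + 3055/((-14)²) = -33/1927 + 3055/196 = 5880517/377692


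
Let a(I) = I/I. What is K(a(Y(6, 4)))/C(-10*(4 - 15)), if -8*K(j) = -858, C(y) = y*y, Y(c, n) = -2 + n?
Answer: 39/4400 ≈ 0.0088636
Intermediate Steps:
a(I) = 1
C(y) = y**2
K(j) = 429/4 (K(j) = -1/8*(-858) = 429/4)
K(a(Y(6, 4)))/C(-10*(4 - 15)) = 429/(4*((-10*(4 - 15))**2)) = 429/(4*((-10*(-11))**2)) = 429/(4*(110**2)) = (429/4)/12100 = (429/4)*(1/12100) = 39/4400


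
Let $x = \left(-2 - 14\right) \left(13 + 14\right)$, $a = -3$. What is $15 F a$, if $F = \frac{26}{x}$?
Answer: $\frac{65}{24} \approx 2.7083$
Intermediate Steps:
$x = -432$ ($x = \left(-16\right) 27 = -432$)
$F = - \frac{13}{216}$ ($F = \frac{26}{-432} = 26 \left(- \frac{1}{432}\right) = - \frac{13}{216} \approx -0.060185$)
$15 F a = 15 \left(- \frac{13}{216}\right) \left(-3\right) = \left(- \frac{65}{72}\right) \left(-3\right) = \frac{65}{24}$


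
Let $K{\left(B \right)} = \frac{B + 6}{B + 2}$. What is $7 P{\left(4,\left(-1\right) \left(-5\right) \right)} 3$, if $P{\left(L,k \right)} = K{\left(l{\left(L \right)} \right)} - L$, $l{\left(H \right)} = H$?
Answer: $-49$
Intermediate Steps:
$K{\left(B \right)} = \frac{6 + B}{2 + B}$
$P{\left(L,k \right)} = - L + \frac{6 + L}{2 + L}$ ($P{\left(L,k \right)} = \frac{6 + L}{2 + L} - L = - L + \frac{6 + L}{2 + L}$)
$7 P{\left(4,\left(-1\right) \left(-5\right) \right)} 3 = 7 \frac{6 - 4 - 4^{2}}{2 + 4} \cdot 3 = 7 \frac{6 - 4 - 16}{6} \cdot 3 = 7 \cdot \frac{1}{6} \left(-14\right) 3 = 7 \left(- \frac{7}{3}\right) 3 = \left(- \frac{49}{3}\right) 3 = -49$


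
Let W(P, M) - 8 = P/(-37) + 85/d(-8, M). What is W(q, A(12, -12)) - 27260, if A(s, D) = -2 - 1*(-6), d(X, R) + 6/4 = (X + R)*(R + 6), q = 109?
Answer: -83706229/3071 ≈ -27257.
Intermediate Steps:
d(X, R) = -3/2 + (6 + R)*(R + X) (d(X, R) = -3/2 + (X + R)*(R + 6) = -3/2 + (R + X)*(6 + R) = -3/2 + (6 + R)*(R + X))
A(s, D) = 4 (A(s, D) = -2 + 6 = 4)
W(P, M) = 8 + 85/(-99/2 + M² - 2*M) - P/37 (W(P, M) = 8 + (P/(-37) + 85/(-3/2 + M² + 6*M + 6*(-8) + M*(-8))) = 8 + (P*(-1/37) + 85/(-3/2 + M² + 6*M - 48 - 8*M)) = 8 + (-P/37 + 85/(-99/2 + M² - 2*M)) = 8 + (85/(-99/2 + M² - 2*M) - P/37) = 8 + 85/(-99/2 + M² - 2*M) - P/37)
W(q, A(12, -12)) - 27260 = (6290 + (296 - 1*109)*(-99 - 4*4 + 2*4²))/(37*(-99 - 4*4 + 2*4²)) - 27260 = (6290 + (296 - 109)*(-99 - 16 + 2*16))/(37*(-99 - 16 + 2*16)) - 27260 = (6290 + 187*(-99 - 16 + 32))/(37*(-99 - 16 + 32)) - 27260 = (1/37)*(6290 + 187*(-83))/(-83) - 27260 = (1/37)*(-1/83)*(6290 - 15521) - 27260 = (1/37)*(-1/83)*(-9231) - 27260 = 9231/3071 - 27260 = -83706229/3071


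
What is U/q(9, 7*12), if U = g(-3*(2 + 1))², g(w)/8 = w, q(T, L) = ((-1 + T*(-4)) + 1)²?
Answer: 4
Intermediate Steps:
q(T, L) = 16*T² (q(T, L) = ((-1 - 4*T) + 1)² = (-4*T)² = 16*T²)
g(w) = 8*w
U = 5184 (U = (8*(-3*(2 + 1)))² = (8*(-3*3))² = (8*(-9))² = (-72)² = 5184)
U/q(9, 7*12) = 5184/((16*9²)) = 5184/((16*81)) = 5184/1296 = 5184*(1/1296) = 4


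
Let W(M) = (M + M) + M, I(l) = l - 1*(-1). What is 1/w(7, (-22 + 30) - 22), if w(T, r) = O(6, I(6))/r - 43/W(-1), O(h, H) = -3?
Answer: 42/611 ≈ 0.068740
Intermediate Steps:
I(l) = 1 + l (I(l) = l + 1 = 1 + l)
W(M) = 3*M (W(M) = 2*M + M = 3*M)
w(T, r) = 43/3 - 3/r (w(T, r) = -3/r - 43/(3*(-1)) = -3/r - 43/(-3) = -3/r - 43*(-⅓) = -3/r + 43/3 = 43/3 - 3/r)
1/w(7, (-22 + 30) - 22) = 1/(43/3 - 3/((-22 + 30) - 22)) = 1/(43/3 - 3/(8 - 22)) = 1/(43/3 - 3/(-14)) = 1/(43/3 - 3*(-1/14)) = 1/(43/3 + 3/14) = 1/(611/42) = 42/611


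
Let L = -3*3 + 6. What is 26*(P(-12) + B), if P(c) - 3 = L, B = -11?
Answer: -286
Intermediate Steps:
L = -3 (L = -9 + 6 = -3)
P(c) = 0 (P(c) = 3 - 3 = 0)
26*(P(-12) + B) = 26*(0 - 11) = 26*(-11) = -286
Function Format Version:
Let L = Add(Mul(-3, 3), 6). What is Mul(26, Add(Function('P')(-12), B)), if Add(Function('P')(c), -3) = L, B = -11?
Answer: -286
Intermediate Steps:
L = -3 (L = Add(-9, 6) = -3)
Function('P')(c) = 0 (Function('P')(c) = Add(3, -3) = 0)
Mul(26, Add(Function('P')(-12), B)) = Mul(26, Add(0, -11)) = Mul(26, -11) = -286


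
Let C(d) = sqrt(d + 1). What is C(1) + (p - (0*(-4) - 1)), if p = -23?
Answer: -22 + sqrt(2) ≈ -20.586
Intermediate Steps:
C(d) = sqrt(1 + d)
C(1) + (p - (0*(-4) - 1)) = sqrt(1 + 1) + (-23 - (0*(-4) - 1)) = sqrt(2) + (-23 - (0 - 1)) = sqrt(2) + (-23 - 1*(-1)) = sqrt(2) + (-23 + 1) = sqrt(2) - 22 = -22 + sqrt(2)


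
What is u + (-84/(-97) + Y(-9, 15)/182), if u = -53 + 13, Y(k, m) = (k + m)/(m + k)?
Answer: -690775/17654 ≈ -39.129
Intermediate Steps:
Y(k, m) = 1 (Y(k, m) = (k + m)/(k + m) = 1)
u = -40
u + (-84/(-97) + Y(-9, 15)/182) = -40 + (-84/(-97) + 1/182) = -40 + (-84*(-1/97) + 1*(1/182)) = -40 + (84/97 + 1/182) = -40 + 15385/17654 = -690775/17654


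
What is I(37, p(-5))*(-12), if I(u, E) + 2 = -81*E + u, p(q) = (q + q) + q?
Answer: -15000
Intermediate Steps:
p(q) = 3*q (p(q) = 2*q + q = 3*q)
I(u, E) = -2 + u - 81*E (I(u, E) = -2 + (-81*E + u) = -2 + (u - 81*E) = -2 + u - 81*E)
I(37, p(-5))*(-12) = (-2 + 37 - 243*(-5))*(-12) = (-2 + 37 - 81*(-15))*(-12) = (-2 + 37 + 1215)*(-12) = 1250*(-12) = -15000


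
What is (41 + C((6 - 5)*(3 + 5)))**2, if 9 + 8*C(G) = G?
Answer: 106929/64 ≈ 1670.8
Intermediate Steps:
C(G) = -9/8 + G/8
(41 + C((6 - 5)*(3 + 5)))**2 = (41 + (-9/8 + ((6 - 5)*(3 + 5))/8))**2 = (41 + (-9/8 + (1*8)/8))**2 = (41 + (-9/8 + (1/8)*8))**2 = (41 + (-9/8 + 1))**2 = (41 - 1/8)**2 = (327/8)**2 = 106929/64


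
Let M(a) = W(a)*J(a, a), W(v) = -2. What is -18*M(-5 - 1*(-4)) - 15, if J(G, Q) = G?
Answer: -51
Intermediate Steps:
M(a) = -2*a
-18*M(-5 - 1*(-4)) - 15 = -(-36)*(-5 - 1*(-4)) - 15 = -(-36)*(-5 + 4) - 15 = -(-36)*(-1) - 15 = -18*2 - 15 = -36 - 15 = -51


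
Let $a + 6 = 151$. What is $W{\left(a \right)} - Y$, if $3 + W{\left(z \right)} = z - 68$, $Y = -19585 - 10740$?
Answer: $30399$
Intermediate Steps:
$Y = -30325$
$a = 145$ ($a = -6 + 151 = 145$)
$W{\left(z \right)} = -71 + z$ ($W{\left(z \right)} = -3 + \left(z - 68\right) = -3 + \left(-68 + z\right) = -71 + z$)
$W{\left(a \right)} - Y = \left(-71 + 145\right) - -30325 = 74 + 30325 = 30399$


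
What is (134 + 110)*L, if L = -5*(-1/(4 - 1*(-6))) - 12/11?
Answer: -1586/11 ≈ -144.18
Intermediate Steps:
L = -13/22 (L = -5*(-1/(4 + 6)) - 12*1/11 = -5/(10*(-1)) - 12/11 = -5/(-10) - 12/11 = -5*(-1/10) - 12/11 = 1/2 - 12/11 = -13/22 ≈ -0.59091)
(134 + 110)*L = (134 + 110)*(-13/22) = 244*(-13/22) = -1586/11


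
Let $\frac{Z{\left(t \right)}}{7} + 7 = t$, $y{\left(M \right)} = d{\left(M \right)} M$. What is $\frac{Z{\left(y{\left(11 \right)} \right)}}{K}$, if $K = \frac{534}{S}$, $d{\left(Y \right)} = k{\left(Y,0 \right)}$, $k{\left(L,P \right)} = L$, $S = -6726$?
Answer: $- \frac{894558}{89} \approx -10051.0$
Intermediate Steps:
$d{\left(Y \right)} = Y$
$y{\left(M \right)} = M^{2}$ ($y{\left(M \right)} = M M = M^{2}$)
$Z{\left(t \right)} = -49 + 7 t$
$K = - \frac{89}{1121}$ ($K = \frac{534}{-6726} = 534 \left(- \frac{1}{6726}\right) = - \frac{89}{1121} \approx -0.079393$)
$\frac{Z{\left(y{\left(11 \right)} \right)}}{K} = \frac{-49 + 7 \cdot 11^{2}}{- \frac{89}{1121}} = \left(-49 + 7 \cdot 121\right) \left(- \frac{1121}{89}\right) = \left(-49 + 847\right) \left(- \frac{1121}{89}\right) = 798 \left(- \frac{1121}{89}\right) = - \frac{894558}{89}$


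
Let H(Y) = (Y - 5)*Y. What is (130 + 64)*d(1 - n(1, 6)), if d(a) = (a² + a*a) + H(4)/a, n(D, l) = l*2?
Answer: 517204/11 ≈ 47019.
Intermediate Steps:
n(D, l) = 2*l
H(Y) = Y*(-5 + Y) (H(Y) = (-5 + Y)*Y = Y*(-5 + Y))
d(a) = -4/a + 2*a² (d(a) = (a² + a*a) + (4*(-5 + 4))/a = (a² + a²) + (4*(-1))/a = 2*a² - 4/a = -4/a + 2*a²)
(130 + 64)*d(1 - n(1, 6)) = (130 + 64)*(2*(-2 + (1 - 2*6)³)/(1 - 2*6)) = 194*(2*(-2 + (1 - 1*12)³)/(1 - 1*12)) = 194*(2*(-2 + (1 - 12)³)/(1 - 12)) = 194*(2*(-2 + (-11)³)/(-11)) = 194*(2*(-1/11)*(-2 - 1331)) = 194*(2*(-1/11)*(-1333)) = 194*(2666/11) = 517204/11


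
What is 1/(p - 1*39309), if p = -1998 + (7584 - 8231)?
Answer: -1/41954 ≈ -2.3836e-5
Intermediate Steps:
p = -2645 (p = -1998 - 647 = -2645)
1/(p - 1*39309) = 1/(-2645 - 1*39309) = 1/(-2645 - 39309) = 1/(-41954) = -1/41954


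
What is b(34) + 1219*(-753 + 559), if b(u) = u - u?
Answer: -236486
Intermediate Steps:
b(u) = 0
b(34) + 1219*(-753 + 559) = 0 + 1219*(-753 + 559) = 0 + 1219*(-194) = 0 - 236486 = -236486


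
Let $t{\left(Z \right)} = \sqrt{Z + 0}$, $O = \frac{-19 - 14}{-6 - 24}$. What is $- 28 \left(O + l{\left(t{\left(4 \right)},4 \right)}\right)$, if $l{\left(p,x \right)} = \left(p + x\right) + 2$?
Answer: $- \frac{1274}{5} \approx -254.8$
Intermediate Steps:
$O = \frac{11}{10}$ ($O = - \frac{33}{-30} = \left(-33\right) \left(- \frac{1}{30}\right) = \frac{11}{10} \approx 1.1$)
$t{\left(Z \right)} = \sqrt{Z}$
$l{\left(p,x \right)} = 2 + p + x$
$- 28 \left(O + l{\left(t{\left(4 \right)},4 \right)}\right) = - 28 \left(\frac{11}{10} + \left(2 + \sqrt{4} + 4\right)\right) = - 28 \left(\frac{11}{10} + \left(2 + 2 + 4\right)\right) = - 28 \left(\frac{11}{10} + 8\right) = \left(-28\right) \frac{91}{10} = - \frac{1274}{5}$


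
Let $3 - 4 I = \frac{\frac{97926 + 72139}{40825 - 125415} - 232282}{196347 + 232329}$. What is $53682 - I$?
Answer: $\frac{519084966227637}{9669787424} \approx 53681.0$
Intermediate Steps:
$I = \frac{8562267531}{9669787424}$ ($I = \frac{3}{4} - \frac{\left(\frac{97926 + 72139}{40825 - 125415} - 232282\right) \frac{1}{196347 + 232329}}{4} = \frac{3}{4} - \frac{\left(\frac{170065}{-84590} - 232282\right) \frac{1}{428676}}{4} = \frac{3}{4} - \frac{\left(170065 \left(- \frac{1}{84590}\right) - 232282\right) \frac{1}{428676}}{4} = \frac{3}{4} - \frac{\left(- \frac{34013}{16918} - 232282\right) \frac{1}{428676}}{4} = \frac{3}{4} - \frac{\left(- \frac{3929780889}{16918}\right) \frac{1}{428676}}{4} = \frac{3}{4} - - \frac{1309926963}{9669787424} = \frac{3}{4} + \frac{1309926963}{9669787424} = \frac{8562267531}{9669787424} \approx 0.88547$)
$53682 - I = 53682 - \frac{8562267531}{9669787424} = \frac{519084966227637}{9669787424}$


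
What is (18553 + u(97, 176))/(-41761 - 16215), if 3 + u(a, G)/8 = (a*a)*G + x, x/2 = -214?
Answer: -13262977/57976 ≈ -228.77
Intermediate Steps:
x = -428 (x = 2*(-214) = -428)
u(a, G) = -3448 + 8*G*a² (u(a, G) = -24 + 8*((a*a)*G - 428) = -24 + 8*(a²*G - 428) = -24 + 8*(G*a² - 428) = -24 + 8*(-428 + G*a²) = -24 + (-3424 + 8*G*a²) = -3448 + 8*G*a²)
(18553 + u(97, 176))/(-41761 - 16215) = (18553 + (-3448 + 8*176*97²))/(-41761 - 16215) = (18553 + (-3448 + 8*176*9409))/(-57976) = (18553 + (-3448 + 13247872))*(-1/57976) = (18553 + 13244424)*(-1/57976) = 13262977*(-1/57976) = -13262977/57976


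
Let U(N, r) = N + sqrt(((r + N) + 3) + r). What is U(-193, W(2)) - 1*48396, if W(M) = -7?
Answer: -48589 + 2*I*sqrt(51) ≈ -48589.0 + 14.283*I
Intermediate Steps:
U(N, r) = N + sqrt(3 + N + 2*r) (U(N, r) = N + sqrt(((N + r) + 3) + r) = N + sqrt((3 + N + r) + r) = N + sqrt(3 + N + 2*r))
U(-193, W(2)) - 1*48396 = (-193 + sqrt(3 - 193 + 2*(-7))) - 1*48396 = (-193 + sqrt(3 - 193 - 14)) - 48396 = (-193 + sqrt(-204)) - 48396 = (-193 + 2*I*sqrt(51)) - 48396 = -48589 + 2*I*sqrt(51)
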